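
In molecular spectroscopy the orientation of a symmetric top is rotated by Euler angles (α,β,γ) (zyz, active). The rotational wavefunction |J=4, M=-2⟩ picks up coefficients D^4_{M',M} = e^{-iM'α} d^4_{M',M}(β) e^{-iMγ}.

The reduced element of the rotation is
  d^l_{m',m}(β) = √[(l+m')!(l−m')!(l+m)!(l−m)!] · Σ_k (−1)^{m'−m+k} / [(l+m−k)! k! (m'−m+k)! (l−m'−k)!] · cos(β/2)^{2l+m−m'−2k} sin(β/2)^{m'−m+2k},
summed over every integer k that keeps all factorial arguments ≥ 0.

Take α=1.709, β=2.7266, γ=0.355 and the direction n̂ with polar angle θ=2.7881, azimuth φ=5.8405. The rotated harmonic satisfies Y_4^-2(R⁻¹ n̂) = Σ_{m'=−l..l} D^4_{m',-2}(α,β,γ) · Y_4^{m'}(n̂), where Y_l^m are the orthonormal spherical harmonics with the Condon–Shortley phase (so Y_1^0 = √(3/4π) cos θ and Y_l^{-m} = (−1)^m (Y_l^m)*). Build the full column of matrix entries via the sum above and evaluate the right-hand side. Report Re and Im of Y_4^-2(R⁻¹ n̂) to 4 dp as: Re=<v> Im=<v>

Need the full column D^4_{m',-2} for m'=−4..4 at α=1.7090, β=2.7266, γ=0.3550.
cos(β/2)=0.206011, sin(β/2)=0.978550
d^4_{-4,-2}: single k=2 term ⇒ +0.000387;  D = +0.000117+0.000369i
d^4_{-3,-2}: k∈[1..2] ⇒ +0.000058 -0.003903 = -0.003845;  D = -0.003469+0.001659i
d^4_{-2,-2}: k∈[0..2] ⇒ +0.000003 -0.000878 +0.024773 = +0.023898;  D = -0.013184-0.019932i
d^4_{-1,-2}: k∈[0..2] ⇒ -0.000065 +0.007376 -0.110943 = -0.103632;  D = +0.077734-0.068535i
d^4_{0,-2}: k∈[0..2] ⇒ +0.000694 -0.041781 +0.353507 = +0.312420;  D = +0.236928+0.203646i
d^4_{1,-2}: k∈[0..2] ⇒ -0.004917 +0.166414 -0.750942 = -0.589445;  D = -0.318974+0.495682i
d^4_{2,-2}: k∈[0..2] ⇒ +0.024773 -0.447155 +0.840743 = +0.418362;  D = -0.379647-0.175768i
d^4_{3,-2}: k∈[0..1] ⇒ -0.088058 +0.662268 = +0.574210;  D = -0.167160+0.549341i
d^4_{4,-2}: single k=0 term ⇒ +0.197177;  D = +0.194746+0.030866i
Y_4^{m'}(θ=2.7881,φ=5.8405) and Σ D·Y over m':
  (+0.0001+0.0004i)·(-0.0013+0.0062i)  (-0.0035+0.0017i)·(-0.0117-0.0473i)  (-0.0132-0.0199i)·(+0.1310+0.1602i)  (+0.0777-0.0685i)·(-0.4389-0.2081i)  (+0.2369+0.2036i)·(+0.3924+0.0000i)  (-0.3190+0.4957i)·(+0.4389-0.2081i)  (-0.3796-0.1758i)·(+0.1310-0.1602i)  (-0.1672+0.5493i)·(+0.0117-0.0473i)  (+0.1947+0.0309i)·(-0.0013-0.0062i)
Y_4^-2(R⁻¹ n̂) = -0.044599+0.424014i

Re=-0.0446 Im=0.4240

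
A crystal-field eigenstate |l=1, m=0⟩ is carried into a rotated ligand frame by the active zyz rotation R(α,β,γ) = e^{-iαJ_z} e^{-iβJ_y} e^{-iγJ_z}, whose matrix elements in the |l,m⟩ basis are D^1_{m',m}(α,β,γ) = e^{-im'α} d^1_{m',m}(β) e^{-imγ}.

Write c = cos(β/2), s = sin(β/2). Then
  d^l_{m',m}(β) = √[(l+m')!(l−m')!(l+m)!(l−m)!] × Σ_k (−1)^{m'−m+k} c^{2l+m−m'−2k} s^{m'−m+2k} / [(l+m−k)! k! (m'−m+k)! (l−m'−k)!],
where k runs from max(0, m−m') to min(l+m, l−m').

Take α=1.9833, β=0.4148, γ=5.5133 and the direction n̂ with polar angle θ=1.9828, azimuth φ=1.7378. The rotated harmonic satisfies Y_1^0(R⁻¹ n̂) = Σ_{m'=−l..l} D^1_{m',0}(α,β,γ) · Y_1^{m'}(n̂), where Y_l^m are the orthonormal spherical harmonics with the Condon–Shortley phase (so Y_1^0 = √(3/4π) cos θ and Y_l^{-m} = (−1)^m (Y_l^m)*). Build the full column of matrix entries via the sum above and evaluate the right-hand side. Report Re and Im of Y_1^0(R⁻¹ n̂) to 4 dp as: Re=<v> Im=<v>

Re=-0.0040 Im=0.0000

Need the full column D^1_{m',0} for m'=−1..1 at α=1.9833, β=0.4148, γ=5.5133.
cos(β/2)=0.978570, sin(β/2)=0.205916
d^1_{-1,0}: single k=1 term ⇒ +0.284969;  D = -0.114245+0.261066i
d^1_{0,0}: k∈[0..1] ⇒ +0.957598 -0.042402 = +0.915197;  D = +0.915197+0.000000i
d^1_{1,0}: single k=0 term ⇒ -0.284969;  D = +0.114245+0.261066i
Y_1^{m'}(θ=1.9828,φ=1.7378) and Σ D·Y over m':
  (-0.1142+0.2611i)·(-0.0526-0.3122i)  (+0.9152+0.0000i)·(-0.1957+0.0000i)  (+0.1142+0.2611i)·(+0.0526-0.3122i)
Y_1^0(R⁻¹ n̂) = -0.004044+0.000000i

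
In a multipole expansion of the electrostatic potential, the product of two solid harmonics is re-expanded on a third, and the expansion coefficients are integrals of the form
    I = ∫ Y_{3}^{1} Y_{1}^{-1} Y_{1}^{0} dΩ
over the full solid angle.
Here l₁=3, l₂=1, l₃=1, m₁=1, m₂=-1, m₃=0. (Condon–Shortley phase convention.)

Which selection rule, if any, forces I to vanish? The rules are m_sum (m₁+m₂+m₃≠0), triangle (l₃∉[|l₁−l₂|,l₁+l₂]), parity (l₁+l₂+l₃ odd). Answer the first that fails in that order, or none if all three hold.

m₁+m₂+m₃ = 1 − 1 + 0 = 0  ✓
triangle: need |l₁−l₂| ≤ l₃ ≤ l₁+l₂ = [2,4]; l₃=1 is outside  ✗
parity: l₁+l₂+l₃ = 5 is odd

triangle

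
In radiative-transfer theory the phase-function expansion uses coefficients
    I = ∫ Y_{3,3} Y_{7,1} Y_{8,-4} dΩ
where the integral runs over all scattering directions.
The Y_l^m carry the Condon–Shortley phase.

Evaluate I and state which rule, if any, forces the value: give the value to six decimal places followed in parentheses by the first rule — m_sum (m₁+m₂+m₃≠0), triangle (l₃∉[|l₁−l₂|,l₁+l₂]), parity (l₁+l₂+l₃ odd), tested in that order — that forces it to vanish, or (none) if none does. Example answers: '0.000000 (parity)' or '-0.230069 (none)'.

-0.189449 (none)

m-sum 0 ✓  L=18 even ✓  4≤8≤10 ✓
Π(2lᵢ+1) = 7×15×17 = 1785
triangle coeff Δ(3,7,8) = 1/5290740
Σ_t [0,2]: t=0:+1/7257600 t=1:−1/2073600 t=2:+1/7257600 = -1/4838400
(3j)²=252/20995 [(3 7 8; 0 0 0)], sign=-1
Σ_t [0,0]: t=0:+1/46448640 = 1/46448640
(3j)²=2475/117572 [(3 7 8; 3 1 -4)], sign=+1
⇒ 4πI² = 467775/1037153
I = (-1)√(467775/1037153/(4π)) = -0.18944893
No selection rule forces the value: the integral is nonzero (none).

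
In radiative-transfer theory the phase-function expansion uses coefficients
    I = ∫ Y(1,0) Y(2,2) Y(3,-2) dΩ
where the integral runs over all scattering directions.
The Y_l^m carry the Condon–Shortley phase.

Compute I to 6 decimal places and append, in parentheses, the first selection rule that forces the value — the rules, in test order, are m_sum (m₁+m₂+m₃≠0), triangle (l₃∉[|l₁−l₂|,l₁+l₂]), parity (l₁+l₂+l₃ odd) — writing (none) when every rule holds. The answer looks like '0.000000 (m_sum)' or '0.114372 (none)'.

Checks pass: Σm=0; 6 even; l₃=3∈[1,3].
(2·1+1)(2·2+1)(2·3+1) = 105
Δ: 0! 2! 4! / 7! → 1/105
sum: t=0:+1/4 = 1/4
3j²(1 2 3; 0 0 0) = Δ·Π!·Σ² = 3/35  (sign -1)
sum: t=0:+1/24 = 1/24
3j²(1 2 3; 0 2 -2) = Δ·Π!·Σ² = 1/21  (sign -1)
combine: 4πI² = 105·3/35·1/21 = 3/7
take √, sign +1: I = 0.18467439
No selection rule forces the value: the integral is nonzero (none).

0.184674 (none)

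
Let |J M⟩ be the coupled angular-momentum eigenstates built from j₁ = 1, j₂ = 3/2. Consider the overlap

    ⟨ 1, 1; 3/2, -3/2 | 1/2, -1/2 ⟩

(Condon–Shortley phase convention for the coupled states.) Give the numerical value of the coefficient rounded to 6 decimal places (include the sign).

√[2·2!0!1!/4! · 2!0!0!3!0!1!] = √(2)
  +(−1)^0/∏(0,2,0,0,0,1)! = 1/2  (running 1/2)
⟨..|..⟩ = √(2)·(1/2) = +0.707107

+√(1/2) = +0.707107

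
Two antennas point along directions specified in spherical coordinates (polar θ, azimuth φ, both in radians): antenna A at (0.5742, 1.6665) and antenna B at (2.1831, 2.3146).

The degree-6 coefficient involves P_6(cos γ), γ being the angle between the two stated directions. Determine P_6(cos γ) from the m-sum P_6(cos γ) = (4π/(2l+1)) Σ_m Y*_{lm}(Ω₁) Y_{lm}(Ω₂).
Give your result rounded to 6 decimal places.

Expand P_6 via completeness: Σ_{m} conj(Y_{6,m}) at Ω₁ times Y_{6,m} at Ω₂ —
  m=-6: (-0.010416-0.006738i) × (+0.035830-0.140577i) = -0.001320+0.001223i  (running Σ = -0.001320+0.001223i)
  m=-5: (-0.030588+0.058967i) × (-0.192671-0.295736i) = +0.023332-0.002315i  (running Σ = +0.022012-0.001092i)
  m=-4: (+0.194580+0.078354i) × (-0.415572-0.069787i) = -0.075394-0.046141i  (running Σ = -0.053382-0.047233i)
  m=-3: (+0.118008-0.399661i) × (-0.102671+0.079784i) = +0.019771+0.050449i  (running Σ = -0.033612+0.003215i)
  m=-2: (-0.444414-0.086118i) × (+0.024375-0.292336i) = -0.036008+0.127819i  (running Σ = -0.069620+0.131035i)
  m=-1: (-0.004513+0.047016i) × (-0.171753-0.186670i) = +0.009552-0.007233i  (running Σ = -0.060068+0.123802i)
  m=0: (-0.419239-0.000000i) × (+0.231299+0.000000i) = -0.096970-0.000000i  (running Σ = -0.157038+0.123802i)
  m=1: (+0.004513+0.047016i) × (+0.171753-0.186670i) = +0.009552+0.007233i  (running Σ = -0.147487+0.131035i)
  m=2: (-0.444414+0.086118i) × (+0.024375+0.292336i) = -0.036008-0.127819i  (running Σ = -0.183495+0.003215i)
  m=3: (-0.118008-0.399661i) × (+0.102671+0.079784i) = +0.019771-0.050449i  (running Σ = -0.163724-0.047233i)
  m=4: (+0.194580-0.078354i) × (-0.415572+0.069787i) = -0.075394+0.046141i  (running Σ = -0.239118-0.001092i)
  m=5: (+0.030588+0.058967i) × (+0.192671-0.295736i) = +0.023332+0.002315i  (running Σ = -0.215786+0.001223i)
  m=6: (-0.010416+0.006738i) × (+0.035830+0.140577i) = -0.001320-0.001223i  (running Σ = -0.217107-0.000000i)
Total Σ_m = -0.217107-0.000000i. Multiply by 0.966644: -0.209865-0.000000i. P_6(cos γ) = -0.209865

-0.209865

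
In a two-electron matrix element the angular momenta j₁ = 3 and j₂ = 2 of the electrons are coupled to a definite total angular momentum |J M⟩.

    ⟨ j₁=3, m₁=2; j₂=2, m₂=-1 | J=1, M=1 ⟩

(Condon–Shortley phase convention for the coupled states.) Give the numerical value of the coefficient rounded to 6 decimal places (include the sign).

√[3·4!2!0!/7! · 5!1!1!3!2!0!] = √(288/7)
  +(−1)^1/∏(1,3,0,0,2,0)! = -1/12  (running -1/12)
⟨..|..⟩ = √(288/7)·(-1/12) = -0.534522

−√(2/7) = -0.534522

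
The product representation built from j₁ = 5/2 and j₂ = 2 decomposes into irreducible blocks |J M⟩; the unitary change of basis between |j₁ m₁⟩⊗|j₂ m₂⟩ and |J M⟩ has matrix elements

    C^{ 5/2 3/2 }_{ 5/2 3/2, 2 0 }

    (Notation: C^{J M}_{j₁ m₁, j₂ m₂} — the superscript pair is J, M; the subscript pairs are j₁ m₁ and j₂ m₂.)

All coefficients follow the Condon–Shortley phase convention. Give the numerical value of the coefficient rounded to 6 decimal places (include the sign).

triangle: 2!×3!×2!/8! = 24/40320
(j±m)!: 4!×1!×2!×2!×4!×1! = 2304
prefactor² = (2J+1)×Δ×N² = 288/35
  k=0: +1/(0!×2!×1!×2!×2!×0!) = 1/8
  k=1: −1/(1!×1!×0!×1!×3!×1!) = -1/6
Σ = -1/24  ⇒  CG² = 288/35×(-1/24)² = 1/70
CG = −√(1/70) = -0.119523

−√(1/70) = -0.119523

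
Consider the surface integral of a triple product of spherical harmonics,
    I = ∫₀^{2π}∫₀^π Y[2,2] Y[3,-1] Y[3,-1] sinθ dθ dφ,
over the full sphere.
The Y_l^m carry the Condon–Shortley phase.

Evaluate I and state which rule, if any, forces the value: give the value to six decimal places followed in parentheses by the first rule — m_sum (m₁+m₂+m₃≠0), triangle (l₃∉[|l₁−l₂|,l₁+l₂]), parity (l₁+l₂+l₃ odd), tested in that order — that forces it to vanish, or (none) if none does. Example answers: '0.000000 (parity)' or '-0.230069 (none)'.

m-sum 0 ✓  L=8 even ✓  1≤3≤5 ✓
Π(2lᵢ+1) = 5×7×7 = 245
triangle coeff Δ(2,3,3) = 1/3780
Σ_t [0,2]: t=0:+1/24 t=1:−1/4 t=2:+1/24 = -1/6
(3j)²=4/105 [(2 3 3; 0 0 0)], sign=+1
Σ_t [0,0]: t=0:+1/16 = 1/16
(3j)²=2/35 [(2 3 3; 2 -1 -1)], sign=+1
⇒ 4πI² = 8/15
I = (+1)√(8/15/(4π)) = 0.20601291
No selection rule forces the value: the integral is nonzero (none).

0.206013 (none)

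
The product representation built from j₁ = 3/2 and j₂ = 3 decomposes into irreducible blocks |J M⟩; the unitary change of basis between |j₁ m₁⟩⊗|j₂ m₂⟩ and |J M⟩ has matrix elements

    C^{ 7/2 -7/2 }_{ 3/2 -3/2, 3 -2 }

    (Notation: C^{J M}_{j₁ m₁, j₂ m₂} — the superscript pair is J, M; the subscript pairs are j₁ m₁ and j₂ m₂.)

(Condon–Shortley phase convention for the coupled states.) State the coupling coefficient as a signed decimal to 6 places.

√[8·1!2!5!/9! · 0!3!1!5!0!7!] = √(19200)
  +(−1)^1/∏(1,0,2,0,0,5)! = -1/240  (running -1/240)
⟨..|..⟩ = √(19200)·(-1/240) = -0.577350

−√(1/3) = -0.577350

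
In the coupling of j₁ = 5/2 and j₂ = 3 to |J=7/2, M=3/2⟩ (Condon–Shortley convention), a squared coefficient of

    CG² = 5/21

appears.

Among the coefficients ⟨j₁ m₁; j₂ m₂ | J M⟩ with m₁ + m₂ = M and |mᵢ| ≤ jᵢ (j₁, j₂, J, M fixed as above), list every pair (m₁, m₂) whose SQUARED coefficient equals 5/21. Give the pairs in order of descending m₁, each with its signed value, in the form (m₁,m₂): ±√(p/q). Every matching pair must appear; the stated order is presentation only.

Admissible pairs with m₁+m₂ = M = 3/2: (-3/2,3), (-1/2,2), (1/2,1), (3/2,0), (5/2,-1)
  (m₁,m₂)=(5/2,-1): CG² = 8/21, CG = +√(8/21)
  (m₁,m₂)=(3/2,0): CG² = 0/1, CG = 0
  (m₁,m₂)=(1/2,1): CG² = 5/21, CG = −√(5/21)   ← matches the target
  (m₁,m₂)=(-1/2,2): CG² = 2/21, CG = +√(2/21)
  (m₁,m₂)=(-3/2,3): CG² = 2/7, CG = +√(2/7)
Pairs with CG² = 5/21: (1/2,1): −√(5/21)

(1/2,1): −√(5/21)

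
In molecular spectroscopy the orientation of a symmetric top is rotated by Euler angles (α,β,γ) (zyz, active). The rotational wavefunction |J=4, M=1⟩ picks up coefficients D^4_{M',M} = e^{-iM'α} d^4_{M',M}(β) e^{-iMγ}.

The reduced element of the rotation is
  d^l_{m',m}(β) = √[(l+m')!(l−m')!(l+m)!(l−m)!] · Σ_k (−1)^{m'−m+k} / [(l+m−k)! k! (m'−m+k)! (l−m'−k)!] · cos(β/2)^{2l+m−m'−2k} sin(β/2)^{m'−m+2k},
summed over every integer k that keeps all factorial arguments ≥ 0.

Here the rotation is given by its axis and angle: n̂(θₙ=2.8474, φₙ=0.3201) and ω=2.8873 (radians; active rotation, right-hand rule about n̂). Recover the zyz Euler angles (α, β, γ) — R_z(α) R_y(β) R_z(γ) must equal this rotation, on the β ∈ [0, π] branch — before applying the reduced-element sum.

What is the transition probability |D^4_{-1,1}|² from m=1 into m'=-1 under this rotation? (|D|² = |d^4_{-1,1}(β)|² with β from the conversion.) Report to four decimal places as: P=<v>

Axis–angle → zyz. n̂ = (sinθₙcosφₙ, sinθₙsinφₙ, cosθₙ) = (+0.275238, +0.091242, -0.957037), ω = 2.8873.
R = I cosω + sinω [n̂]ₓ + (1−cosω) n̂n̂ᵀ gives
  R = [-0.818766, +0.290172, -0.495402; -0.191334, -0.951459, -0.241074; -0.541308, -0.102596, +0.834542]
β = atan2(√(R₁₃²+R₂₃²), R₃₃) = 0.583496; α = atan2(R₂₃, R₁₃) mod 2π = 3.594481; γ = atan2(R₃₂, −R₃₁) mod 2π = 6.095874
D^4_{-1,1}(3.5945,0.5835,6.0959) = e^{-i·-1·3.5945}·d^4_{-1,1}(0.5835)·e^{-i·1·6.0959}. Compute d first:
c=cos(0.583496/2)=0.957743, s=sin(0.583496/2)=0.287627; N=√[6·120·120·6]=720.000000
The bounds max(0,m−m')=2 and min(l+m,l−m')=5 give 4 terms
  k=2: (−1)^0·720.0000/(72)·0.9577^6·0.2876^2 = +0.638485
  k=3: (−1)^1·720.0000/(24)·0.9577^4·0.2876^4 = -0.172756
  k=4: (−1)^2·720.0000/(48)·0.9577^2·0.2876^6 = +0.007790
  k=5: (−1)^3·720.0000/(720)·0.9577^0·0.2876^8 = -0.000047
d^4_{-1,1}(0.5835) = +0.638485 -0.172756 +0.007790 -0.000047 = +0.473473
|D^4_{-1,1}|² = |d^4_{-1,1}(β)|² = (+0.473473)² = 0.224177 (the z-rotation phases have unit modulus)

P=0.2242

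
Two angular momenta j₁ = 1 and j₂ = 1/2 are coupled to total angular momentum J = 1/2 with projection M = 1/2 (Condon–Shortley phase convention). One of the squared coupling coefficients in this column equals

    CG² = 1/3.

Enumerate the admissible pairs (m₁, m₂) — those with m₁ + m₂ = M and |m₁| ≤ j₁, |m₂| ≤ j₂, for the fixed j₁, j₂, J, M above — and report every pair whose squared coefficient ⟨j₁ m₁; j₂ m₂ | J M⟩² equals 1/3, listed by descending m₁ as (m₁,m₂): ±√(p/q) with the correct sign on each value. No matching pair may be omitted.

Admissible pairs with m₁+m₂ = M = 1/2: (0,1/2), (1,-1/2)
  (m₁,m₂)=(1,-1/2): CG² = 2/3, CG = +√(2/3)
  (m₁,m₂)=(0,1/2): CG² = 1/3, CG = −√(1/3)   ← matches the target
Pairs with CG² = 1/3: (0,1/2): −√(1/3)

(0,1/2): −√(1/3)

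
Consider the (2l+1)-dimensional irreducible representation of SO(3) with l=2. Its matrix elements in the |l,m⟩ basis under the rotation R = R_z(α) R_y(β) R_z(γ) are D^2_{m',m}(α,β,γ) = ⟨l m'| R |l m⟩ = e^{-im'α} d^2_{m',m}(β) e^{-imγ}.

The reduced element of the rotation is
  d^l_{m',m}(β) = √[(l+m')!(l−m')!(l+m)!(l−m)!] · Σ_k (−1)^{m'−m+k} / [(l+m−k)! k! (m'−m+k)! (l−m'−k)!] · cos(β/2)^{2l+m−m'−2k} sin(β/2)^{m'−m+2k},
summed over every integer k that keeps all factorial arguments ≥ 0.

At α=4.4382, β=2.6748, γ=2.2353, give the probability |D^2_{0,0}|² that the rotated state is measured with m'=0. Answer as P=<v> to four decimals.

P=0.4847

Split into d^2_{0,0}(β=2.6748) × two z-phases.
Half-angle: c=0.231283, s=0.972886. N=√(2·2·2·2)=4.000000
Admissible k: 0..2 (factorial args all ≥0)
  k=0: (−1)^0·4.0000/(4)·0.2313^4·0.9729^0 = +0.002861
  k=1: (−1)^1·4.0000/(1)·0.2313^2·0.9729^2 = -0.202522
  k=2: (−1)^2·4.0000/(4)·0.2313^0·0.9729^4 = +0.895878
d^2_{0,0}(2.6748) = +0.002861 -0.202522 +0.895878 = +0.696217
|D^2_{0,0}|² = |d^2_{0,0}(β)|² = (+0.696217)² = 0.484718 (the z-rotation phases have unit modulus)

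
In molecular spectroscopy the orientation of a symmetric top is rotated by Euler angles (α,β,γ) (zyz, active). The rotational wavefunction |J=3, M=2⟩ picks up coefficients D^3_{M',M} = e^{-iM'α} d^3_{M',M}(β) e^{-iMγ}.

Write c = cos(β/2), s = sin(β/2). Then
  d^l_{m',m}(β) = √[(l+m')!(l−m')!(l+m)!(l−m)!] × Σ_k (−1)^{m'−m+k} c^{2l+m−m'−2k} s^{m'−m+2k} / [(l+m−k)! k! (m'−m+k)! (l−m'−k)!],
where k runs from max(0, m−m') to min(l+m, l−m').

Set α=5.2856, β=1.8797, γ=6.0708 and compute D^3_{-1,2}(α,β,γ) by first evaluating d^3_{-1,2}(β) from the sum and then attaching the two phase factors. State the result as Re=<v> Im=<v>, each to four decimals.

Re=0.0363 Im=-0.0234

Split into d^3_{-1,2}(β=1.8797) × two z-phases.
With c≡cos(β/2)=0.589909 and s≡sin(β/2)=0.807470, N=[2·24·120·1]^{1/2}=75.894664
Admissible k: 3..4 (factorial args all ≥0)
  k=3: (−1)^0·75.8947/(12)·0.5899^3·0.8075^3 = +0.683540
  k=4: (−1)^1·75.8947/(24)·0.5899^1·0.8075^5 = -0.640348
d^3_{-1,2}(1.8797) = +0.683540 -0.640348 = +0.043192
Attach z-rotation phases: D = e^{-i(-1)(5.2856)}·(+0.043192)·e^{-i(2)(6.0708)} = +0.036298-0.023410i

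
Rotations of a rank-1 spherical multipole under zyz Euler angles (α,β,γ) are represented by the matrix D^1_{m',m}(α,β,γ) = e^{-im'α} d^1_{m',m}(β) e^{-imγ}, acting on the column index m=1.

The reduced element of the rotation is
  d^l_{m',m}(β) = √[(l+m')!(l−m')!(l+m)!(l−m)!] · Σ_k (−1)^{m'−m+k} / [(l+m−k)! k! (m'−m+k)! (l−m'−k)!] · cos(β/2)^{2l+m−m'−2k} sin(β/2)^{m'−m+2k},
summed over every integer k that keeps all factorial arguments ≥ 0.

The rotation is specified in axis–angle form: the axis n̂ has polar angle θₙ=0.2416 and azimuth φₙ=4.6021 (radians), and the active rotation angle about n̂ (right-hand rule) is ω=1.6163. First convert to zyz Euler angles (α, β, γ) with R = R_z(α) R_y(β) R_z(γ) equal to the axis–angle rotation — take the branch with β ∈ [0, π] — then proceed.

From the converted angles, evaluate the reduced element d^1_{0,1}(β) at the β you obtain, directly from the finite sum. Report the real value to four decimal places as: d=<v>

d=0.2409

Axis–angle → zyz. n̂ = (sinθₙcosφₙ, sinθₙsinφₙ, cosθₙ) = (-0.026334, -0.237803, +0.970956), ω = 1.6163.
R = I cosω + sinω [n̂]ₓ + (1−cosω) n̂n̂ᵀ gives
  R = [-0.044763, -0.963404, -0.264289; +0.976498, +0.013635, -0.215093; +0.210825, -0.267706, +0.940152]
β = atan2(√(R₁₃²+R₂₃²), R₃₃) = 0.347719; α = atan2(R₂₃, R₁₃) mod 2π = 3.824724; γ = atan2(R₃₂, −R₃₁) mod 2π = 4.045302
d^1_{0,1}(β=0.3477) via the finite sum:
c=cos(0.347719/2)=0.984924, s=sin(0.347719/2)=0.172985; N=√[1·1·2·1]=1.414214
k: max(0,(1)−(0))=1 … min(1+(1),1−(0))=1
  k=1: (−1)^0·1.4142/(1)·0.9849^1·0.1730^1 = +0.240950
d^1_{0,1}(0.3477) = +0.240950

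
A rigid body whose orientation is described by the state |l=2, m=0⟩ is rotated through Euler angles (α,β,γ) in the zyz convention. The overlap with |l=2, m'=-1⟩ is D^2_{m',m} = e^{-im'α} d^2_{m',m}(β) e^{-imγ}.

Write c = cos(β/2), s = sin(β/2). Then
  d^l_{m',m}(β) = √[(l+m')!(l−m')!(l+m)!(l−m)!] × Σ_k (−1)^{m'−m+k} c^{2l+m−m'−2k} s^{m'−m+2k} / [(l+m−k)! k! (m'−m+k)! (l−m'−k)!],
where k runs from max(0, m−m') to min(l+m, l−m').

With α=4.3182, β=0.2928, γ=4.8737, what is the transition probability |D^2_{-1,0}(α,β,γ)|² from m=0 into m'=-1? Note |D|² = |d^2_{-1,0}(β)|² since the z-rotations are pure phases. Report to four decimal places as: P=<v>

First d^2_{-1,0}(β=0.2928), then the phase factors e^{-i(-1)α} and e^{-i(0)γ}:
c=cos(0.292800/2)=0.989303, s=sin(0.292800/2)=0.145878; N=√[1·6·2·2]=4.898979
k: max(0,(0)−(-1))=1 … min(2+(0),2−(-1))=2
  k=1: (−1)^0·4.8990/(2)·0.9893^3·0.1459^1 = +0.345981
  k=2: (−1)^1·4.8990/(2)·0.9893^1·0.1459^3 = -0.007523
d^2_{-1,0}(0.2928) = +0.345981 -0.007523 = +0.338458
|D^2_{-1,0}|² = |d^2_{-1,0}(β)|² = (+0.338458)² = 0.114554 (the z-rotation phases have unit modulus)

P=0.1146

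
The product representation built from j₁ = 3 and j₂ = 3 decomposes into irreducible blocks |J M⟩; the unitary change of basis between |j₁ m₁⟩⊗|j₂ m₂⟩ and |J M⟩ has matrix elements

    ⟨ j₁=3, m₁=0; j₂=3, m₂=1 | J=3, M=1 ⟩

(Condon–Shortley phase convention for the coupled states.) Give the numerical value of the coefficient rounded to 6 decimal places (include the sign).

√[7·3!3!3!/10! · 3!3!4!2!4!2!] = √(864/25)
  +(−1)^1/∏(1,2,2,3,1,0)! = -1/24  (running -1/24)
  +(−1)^2/∏(2,1,1,2,2,1)! = 1/8  (running 1/12)
  +(−1)^3/∏(3,0,0,1,3,2)! = -1/72  (running 5/72)
⟨..|..⟩ = √(864/25)·(5/72) = +0.408248

+√(1/6) = +0.408248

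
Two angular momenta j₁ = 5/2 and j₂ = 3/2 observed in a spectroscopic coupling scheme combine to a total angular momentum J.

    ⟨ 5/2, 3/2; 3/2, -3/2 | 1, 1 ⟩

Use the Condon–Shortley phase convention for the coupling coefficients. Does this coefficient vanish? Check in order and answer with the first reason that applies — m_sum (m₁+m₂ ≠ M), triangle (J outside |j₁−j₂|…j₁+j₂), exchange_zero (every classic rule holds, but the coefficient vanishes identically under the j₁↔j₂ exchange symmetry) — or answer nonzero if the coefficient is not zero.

m-sum: m₁+m₂ = 3/2+(-3/2) = 0, M = 1  ✗ ⇒ coefficient is 0

m_sum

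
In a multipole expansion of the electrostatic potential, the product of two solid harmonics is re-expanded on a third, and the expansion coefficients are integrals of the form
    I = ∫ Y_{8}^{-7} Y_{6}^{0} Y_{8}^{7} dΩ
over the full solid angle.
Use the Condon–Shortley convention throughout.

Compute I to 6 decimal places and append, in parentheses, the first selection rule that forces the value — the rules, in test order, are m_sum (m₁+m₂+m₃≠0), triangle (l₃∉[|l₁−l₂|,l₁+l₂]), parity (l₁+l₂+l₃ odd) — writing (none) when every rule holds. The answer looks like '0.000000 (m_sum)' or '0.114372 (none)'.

Rules hold: Σm=0, L=22 even, 2≤8≤14.
N = 17·13·17 = 3757
Δ = 6!·10!·6!/23! = 1/13742520792
Racah Σ t=0..6: t=0:+1/41803776000 t=1:−1/435456000 t=2:+1/39813120 t=3:−1/18662400 t=4:+1/39813120 t=5:−1/435456000 t=6:+1/41803776000 = -11/1393459200
⇒ 3j(8 6 8; 0 0 0)² = 600/96577, sgn -1
Racah Σ t=5..6: t=5:−1/52254720000 t=6:+1/188116992000 = -13/940584960000
⇒ 3j(8 6 8; -7 0 7)² = 2197/178296, sgn +1
4πI² = N·(3j₀)²·(3jₘ)² = 54925/190969
I = -1·√(0.287612/4π) = -0.15128597
No selection rule forces the value: the integral is nonzero (none).

-0.151286 (none)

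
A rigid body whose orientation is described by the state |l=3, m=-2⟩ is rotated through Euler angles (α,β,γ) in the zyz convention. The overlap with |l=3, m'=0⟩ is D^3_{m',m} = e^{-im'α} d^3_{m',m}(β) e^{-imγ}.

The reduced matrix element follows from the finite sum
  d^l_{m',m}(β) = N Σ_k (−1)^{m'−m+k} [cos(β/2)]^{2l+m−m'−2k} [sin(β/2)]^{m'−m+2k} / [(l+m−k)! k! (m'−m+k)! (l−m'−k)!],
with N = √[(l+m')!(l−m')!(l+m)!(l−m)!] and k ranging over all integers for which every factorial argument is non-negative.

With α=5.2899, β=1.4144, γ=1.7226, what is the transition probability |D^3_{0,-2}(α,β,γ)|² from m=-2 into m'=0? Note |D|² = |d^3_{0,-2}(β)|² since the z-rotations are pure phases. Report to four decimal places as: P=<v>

P=0.0433

D^3_{0,-2}(5.2899,1.4144,1.7226) = e^{-i·0·5.2899}·d^3_{0,-2}(1.4144)·e^{-i·-2·1.7226}. Compute d first:
Half-angle: c=0.760184, s=0.649708. N=√(6·6·1·120)=65.726707
k: max(0,(-2)−(0))=0 … min(3+(-2),3−(0))=1
  k=0: (−1)^2·65.7267/(12)·0.7602^4·0.6497^2 = +0.772097
  k=1: (−1)^3·65.7267/(12)·0.7602^2·0.6497^4 = -0.563989
d^3_{0,-2}(1.4144) = +0.772097 -0.563989 = +0.208108
|D^3_{0,-2}|² = |d^3_{0,-2}(β)|² = (+0.208108)² = 0.043309 (the z-rotation phases have unit modulus)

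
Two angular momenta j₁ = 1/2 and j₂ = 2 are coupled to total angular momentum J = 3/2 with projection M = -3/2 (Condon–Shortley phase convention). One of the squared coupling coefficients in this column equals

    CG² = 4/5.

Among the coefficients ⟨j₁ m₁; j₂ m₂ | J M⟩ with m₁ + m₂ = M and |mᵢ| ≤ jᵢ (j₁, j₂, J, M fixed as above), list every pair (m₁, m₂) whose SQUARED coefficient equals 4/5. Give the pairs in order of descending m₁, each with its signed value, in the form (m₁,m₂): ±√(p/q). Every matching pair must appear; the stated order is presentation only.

(1/2,-2): +√(4/5)

Admissible pairs with m₁+m₂ = M = -3/2: (-1/2,-1), (1/2,-2)
  (m₁,m₂)=(1/2,-2): CG² = 4/5, CG = +√(4/5)   ← matches the target
  (m₁,m₂)=(-1/2,-1): CG² = 1/5, CG = −√(1/5)
Pairs with CG² = 4/5: (1/2,-2): +√(4/5)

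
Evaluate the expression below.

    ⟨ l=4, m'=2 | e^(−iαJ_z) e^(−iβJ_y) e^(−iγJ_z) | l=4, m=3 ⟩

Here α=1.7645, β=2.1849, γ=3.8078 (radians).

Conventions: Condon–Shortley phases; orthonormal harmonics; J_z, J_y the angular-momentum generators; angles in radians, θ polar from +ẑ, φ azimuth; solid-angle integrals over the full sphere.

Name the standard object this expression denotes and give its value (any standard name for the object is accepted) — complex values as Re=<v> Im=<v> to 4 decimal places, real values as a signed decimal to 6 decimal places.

Wigner D-matrix element, Re=0.1076 Im=0.1013

This is a Wigner D-matrix element — the rotation-matrix element ⟨l m'| R(α,β,γ) |l m⟩ in the angular-momentum basis.
Split into d^4_{2,3}(β=2.1849) × two z-phases.
Half-angle: c=0.460312, s=0.887757. N=√(720·2·5040·1)=2693.993318
The bounds max(0,m−m')=1 and min(l+m,l−m')=2 give 2 terms
  k=1: (−1)^0·2693.9933/(720)·0.4603^7·0.8878^1 = +0.014545
  k=2: (−1)^1·2693.9933/(240)·0.4603^5·0.8878^3 = -0.162304
d^4_{2,3}(2.1849) = +0.014545 -0.162304 = -0.147758
Attach z-rotation phases: D = e^{-i(2)(1.7645)}·(-0.147758)·e^{-i(3)(3.8078)} = +0.107551+0.101318i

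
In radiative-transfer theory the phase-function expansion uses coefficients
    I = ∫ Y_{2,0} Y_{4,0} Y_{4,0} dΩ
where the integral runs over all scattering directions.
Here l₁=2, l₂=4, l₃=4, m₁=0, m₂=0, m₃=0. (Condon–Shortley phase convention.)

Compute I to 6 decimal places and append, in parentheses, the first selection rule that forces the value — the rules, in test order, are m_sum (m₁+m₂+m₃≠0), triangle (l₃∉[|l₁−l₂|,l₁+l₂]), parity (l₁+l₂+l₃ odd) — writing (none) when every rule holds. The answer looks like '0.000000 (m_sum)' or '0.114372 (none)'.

0.163840 (none)

Checks pass: Σm=0; 10 even; l₃=4∈[2,6].
(2·2+1)(2·4+1)(2·4+1) = 405
Δ: 2! 2! 6! / 11! → 1/13860
sum: t=0:+1/192 t=1:−1/36 t=2:+1/192 = -5/288
3j²(2 4 4; 0 0 0) = Δ·Π!·Σ² = 20/693  (sign -1)
(m-triple is (0,0,0) — same symbol as above.)
combine: 4πI² = 405·20/693·20/693 = 2000/5929
take √, sign +1: I = 0.16383977
No selection rule forces the value: the integral is nonzero (none).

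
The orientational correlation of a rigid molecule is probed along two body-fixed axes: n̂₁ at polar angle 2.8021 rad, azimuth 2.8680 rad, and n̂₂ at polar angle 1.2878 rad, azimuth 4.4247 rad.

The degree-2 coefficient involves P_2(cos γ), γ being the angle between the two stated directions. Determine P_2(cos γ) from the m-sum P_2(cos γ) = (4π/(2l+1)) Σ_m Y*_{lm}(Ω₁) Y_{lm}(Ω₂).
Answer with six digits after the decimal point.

Expand P_2 via completeness: Σ_{m} conj(Y_{2,m}) at Ω₁ times Y_{2,m} at Ω₂ —
  m=-2: Y*=0.03658 - 0.02229j  Y=-0.29881 - 0.19380j  product -0.01525 - 0.00043j
  m=-1: Y*=0.23356 - 0.06554j  Y=-0.05877 + 0.19863j  product -0.00071 + 0.05024j
  m=+0: Y*=0.52586 + 0.00000j  Y=-0.24162 + 0.00000j  product -0.12706 + 0.00000j
  m=+1: Y*=-0.23356 - 0.06554j  Y=0.05877 + 0.19863j  product -0.00071 - 0.05024j
  m=+2: Y*=0.03658 + 0.02229j  Y=-0.29881 + 0.19380j  product -0.01525 + 0.00043j
Accumulated sum -0.15897 - 0.00000j; after 4π/(2l+1) scaling, -0.39954 - 0.00000j ⇒ P_2 = -0.399542

-0.399542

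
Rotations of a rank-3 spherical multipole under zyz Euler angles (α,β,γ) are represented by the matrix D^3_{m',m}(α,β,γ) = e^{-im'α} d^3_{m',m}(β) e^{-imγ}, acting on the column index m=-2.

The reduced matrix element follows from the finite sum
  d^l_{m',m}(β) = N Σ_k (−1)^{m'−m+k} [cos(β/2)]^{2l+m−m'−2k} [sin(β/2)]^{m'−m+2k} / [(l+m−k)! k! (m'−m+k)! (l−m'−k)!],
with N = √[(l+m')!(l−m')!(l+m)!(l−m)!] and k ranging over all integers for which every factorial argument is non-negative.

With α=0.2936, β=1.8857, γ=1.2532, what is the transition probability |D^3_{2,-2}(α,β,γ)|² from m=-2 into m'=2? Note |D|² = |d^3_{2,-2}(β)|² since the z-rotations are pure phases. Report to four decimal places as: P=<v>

Split into d^3_{2,-2}(β=1.8857) × two z-phases.
With c≡cos(β/2)=0.587484 and s≡sin(β/2)=0.809236, N=[120·1·1·120]^{1/2}=120.000000
Admissible k: 0..1 (factorial args all ≥0)
  k=0: (−1)^4·120.0000/(24)·0.5875^2·0.8092^4 = +0.740052
  k=1: (−1)^5·120.0000/(120)·0.5875^0·0.8092^6 = -0.280834
d^3_{2,-2}(1.8857) = +0.740052 -0.280834 = +0.459218
|D^3_{2,-2}|² = |d^3_{2,-2}(β)|² = (+0.459218)² = 0.210881 (the z-rotation phases have unit modulus)

P=0.2109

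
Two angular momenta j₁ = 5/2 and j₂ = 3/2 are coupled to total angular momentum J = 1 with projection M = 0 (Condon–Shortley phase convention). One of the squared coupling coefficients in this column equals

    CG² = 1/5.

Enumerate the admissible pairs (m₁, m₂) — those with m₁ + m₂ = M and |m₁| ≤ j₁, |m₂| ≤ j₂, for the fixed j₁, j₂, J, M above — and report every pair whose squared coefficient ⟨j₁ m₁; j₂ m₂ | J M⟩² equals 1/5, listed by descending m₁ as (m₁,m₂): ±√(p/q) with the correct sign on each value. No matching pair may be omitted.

(3/2,-3/2): +√(1/5); (-3/2,3/2): −√(1/5)

Admissible pairs with m₁+m₂ = M = 0: (-3/2,3/2), (-1/2,1/2), (1/2,-1/2), (3/2,-3/2)
  (m₁,m₂)=(3/2,-3/2): CG² = 1/5, CG = +√(1/5)   ← matches the target
  (m₁,m₂)=(1/2,-1/2): CG² = 3/10, CG = −√(3/10)
  (m₁,m₂)=(-1/2,1/2): CG² = 3/10, CG = +√(3/10)
  (m₁,m₂)=(-3/2,3/2): CG² = 1/5, CG = −√(1/5)   ← matches the target
Pairs with CG² = 1/5: (3/2,-3/2): +√(1/5); (-3/2,3/2): −√(1/5)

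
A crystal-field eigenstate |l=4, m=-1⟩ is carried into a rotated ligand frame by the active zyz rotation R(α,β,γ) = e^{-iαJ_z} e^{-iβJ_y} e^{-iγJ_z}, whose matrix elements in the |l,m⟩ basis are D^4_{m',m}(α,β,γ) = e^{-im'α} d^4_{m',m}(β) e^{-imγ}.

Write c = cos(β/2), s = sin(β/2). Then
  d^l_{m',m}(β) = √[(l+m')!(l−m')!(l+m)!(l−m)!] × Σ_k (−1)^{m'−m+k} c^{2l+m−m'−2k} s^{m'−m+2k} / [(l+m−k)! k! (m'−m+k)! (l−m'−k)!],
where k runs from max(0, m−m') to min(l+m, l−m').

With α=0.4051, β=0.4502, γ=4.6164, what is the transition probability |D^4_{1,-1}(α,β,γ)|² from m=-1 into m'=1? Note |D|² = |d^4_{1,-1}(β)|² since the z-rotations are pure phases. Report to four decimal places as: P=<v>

First d^4_{1,-1}(β=0.4502), then the phase factors e^{-i(1)α} and e^{-i(-1)γ}:
c=cos(0.450200/2)=0.974772, s=sin(0.450200/2)=0.223204; N=√[120·6·6·120]=720.000000
The bounds max(0,m−m')=0 and min(l+m,l−m')=3 give 4 terms
  k=0: (−1)^2·720.0000/(72)·0.9748^6·0.2232^2 = +0.427387
  k=1: (−1)^3·720.0000/(24)·0.9748^4·0.2232^4 = -0.067226
  k=2: (−1)^4·720.0000/(48)·0.9748^2·0.2232^6 = +0.001762
  k=3: (−1)^5·720.0000/(720)·0.9748^0·0.2232^8 = -0.000006
d^4_{1,-1}(0.4502) = +0.427387 -0.067226 +0.001762 -0.000006 = +0.361917
|D^4_{1,-1}|² = |d^4_{1,-1}(β)|² = (+0.361917)² = 0.130984 (the z-rotation phases have unit modulus)

P=0.1310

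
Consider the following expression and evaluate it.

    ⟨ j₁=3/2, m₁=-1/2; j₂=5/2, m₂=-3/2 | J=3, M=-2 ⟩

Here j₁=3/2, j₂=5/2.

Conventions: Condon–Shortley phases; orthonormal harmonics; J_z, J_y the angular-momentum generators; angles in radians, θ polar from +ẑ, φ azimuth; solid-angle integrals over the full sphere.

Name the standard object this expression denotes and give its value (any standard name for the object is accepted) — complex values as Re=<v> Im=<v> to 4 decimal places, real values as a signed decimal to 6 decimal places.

Clebsch–Gordan coefficient, +√(1/12) ≈ +0.288675

This is a Clebsch–Gordan (vector-coupling) coefficient.
triangle: 1!·2!·4!/8! = 48/40320
(j±m)!: 1!·2!·1!·4!·1!·5! = 5760
prefactor² = (2J+1)·Δ·N² = 48
  k=0: +1/(0!·1!·2!·1!·0!·3!) = 1/12
  k=1: −1/(1!·0!·1!·0!·1!·4!) = -1/24
Σ = 1/24  ⇒  CG² = 48·(1/24)² = 1/12
CG = +√(1/12) = +0.288675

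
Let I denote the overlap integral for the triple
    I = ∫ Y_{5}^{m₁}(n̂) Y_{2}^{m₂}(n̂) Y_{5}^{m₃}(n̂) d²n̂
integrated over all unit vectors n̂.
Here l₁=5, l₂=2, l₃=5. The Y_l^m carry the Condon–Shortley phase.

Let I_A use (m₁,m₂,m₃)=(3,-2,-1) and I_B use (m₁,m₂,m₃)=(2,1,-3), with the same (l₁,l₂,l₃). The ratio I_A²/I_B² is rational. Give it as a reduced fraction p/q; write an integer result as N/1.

28/25

l's match ⇒ only the (l;m) 3-j factors differ between A and B.
A: triangle coeff Δ(5,2,5) = 1/38610; Σ_t [0,0]: t=0:+1/5760 = 1/5760; (3j)²=56/2145 [(5 2 5; 3 -2 -1)], sign=+1
B: triangle coeff Δ(5,2,5) = 1/38610; Σ_t [1,2]: t=1:−1/2880 t=2:+1/10080 = -1/4032; (3j)²=10/429 [(5 2 5; 2 1 -3)], sign=-1
I_A²/I_B² = (56/2145)/(10/429) = 28/25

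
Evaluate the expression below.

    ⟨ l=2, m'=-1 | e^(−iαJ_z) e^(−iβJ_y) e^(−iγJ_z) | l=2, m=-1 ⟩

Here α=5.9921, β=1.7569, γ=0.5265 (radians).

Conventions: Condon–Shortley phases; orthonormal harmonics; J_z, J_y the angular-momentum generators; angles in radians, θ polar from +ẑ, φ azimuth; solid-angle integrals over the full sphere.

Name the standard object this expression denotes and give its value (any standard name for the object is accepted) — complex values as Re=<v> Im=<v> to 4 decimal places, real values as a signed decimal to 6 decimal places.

This is a Wigner D-matrix element — the rotation-matrix element ⟨l m'| R(α,β,γ) |l m⟩ in the angular-momentum basis.
D^2_{-1,-1}(5.9921,1.7569,0.5265) = e^{-i·-1·5.9921}·d^2_{-1,-1}(1.7569)·e^{-i·-1·0.5265}. Compute d first:
Half-angle: c=0.638345, s=0.769750. N=√(1·6·1·6)=6.000000
k∈{0,1} keeps every argument non-negative
  k=0: (−1)^0·6.0000/(6)·0.6383^4·0.7698^0 = +0.166044
  k=1: (−1)^1·6.0000/(2)·0.6383^2·0.7698^2 = -0.724323
d^2_{-1,-1}(1.7569) = +0.166044 -0.724323 = -0.558279
Phases: e^{-i·(-1)·5.9921}=+0.957933-0.286992i, e^{-i·(-1)·0.5265}=+0.864571+0.502510i ⇒ D=-0.542880-0.130217i

Wigner D-matrix element, Re=-0.5429 Im=-0.1302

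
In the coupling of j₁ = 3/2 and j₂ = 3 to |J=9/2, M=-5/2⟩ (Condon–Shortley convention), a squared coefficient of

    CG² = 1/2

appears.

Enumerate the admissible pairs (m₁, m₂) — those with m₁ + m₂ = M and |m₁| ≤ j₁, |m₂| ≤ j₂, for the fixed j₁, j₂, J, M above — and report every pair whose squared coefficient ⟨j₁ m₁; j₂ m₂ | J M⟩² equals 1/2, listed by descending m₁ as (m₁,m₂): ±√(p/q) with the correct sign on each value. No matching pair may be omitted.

Admissible pairs with m₁+m₂ = M = -5/2: (-3/2,-1), (-1/2,-2), (1/2,-3)
  (m₁,m₂)=(1/2,-3): CG² = 1/12, CG = +√(1/12)
  (m₁,m₂)=(-1/2,-2): CG² = 1/2, CG = +√(1/2)   ← matches the target
  (m₁,m₂)=(-3/2,-1): CG² = 5/12, CG = +√(5/12)
Pairs with CG² = 1/2: (-1/2,-2): +√(1/2)

(-1/2,-2): +√(1/2)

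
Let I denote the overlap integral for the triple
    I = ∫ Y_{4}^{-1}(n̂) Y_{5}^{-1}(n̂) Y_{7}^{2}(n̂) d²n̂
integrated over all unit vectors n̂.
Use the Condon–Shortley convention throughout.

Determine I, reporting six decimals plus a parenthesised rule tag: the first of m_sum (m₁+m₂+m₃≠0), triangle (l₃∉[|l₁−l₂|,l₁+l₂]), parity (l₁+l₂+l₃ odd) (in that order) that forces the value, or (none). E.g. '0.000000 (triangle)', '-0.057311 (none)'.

0.139430 (none)

Checks pass: Σm=0; 16 even; l₃=7∈[1,9].
(2·4+1)(2·5+1)(2·7+1) = 1485
Δ: 2! 6! 8! / 17! → 1/6126120
sum: t=0:+1/69120 t=1:−1/20736 t=2:+1/69120 = -1/51840
3j²(4 5 7; 0 0 0) = Δ·Π!·Σ² = 280/21879  (sign +1)
sum: t=0:+1/138240 t=1:−1/34560 t=2:+1/103680 = -1/82944
3j²(4 5 7; -1 -1 2) = Δ·Π!·Σ² = 125/9724  (sign +1)
combine: 4πI² = 1485·280/21879·125/9724 = 131250/537251
take √, sign +1: I = 0.13942996
No selection rule forces the value: the integral is nonzero (none).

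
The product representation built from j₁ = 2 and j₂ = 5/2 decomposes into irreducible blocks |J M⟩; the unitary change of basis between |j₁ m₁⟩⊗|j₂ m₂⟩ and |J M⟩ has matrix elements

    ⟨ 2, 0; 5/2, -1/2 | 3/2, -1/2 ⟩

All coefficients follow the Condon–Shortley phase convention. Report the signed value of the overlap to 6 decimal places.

triangle: 3!·1!·2!/7! = 12/5040
(j±m)!: 2!·2!·2!·3!·1!·2! = 96
prefactor² = (2J+1)·Δ·N² = 32/35
  k=1: −1/(1!·2!·1!·1!·0!·1!) = -1/2
  k=2: +1/(2!·1!·0!·0!·1!·2!) = 1/4
Σ = -1/4  ⇒  CG² = 32/35·(-1/4)² = 2/35
CG = −√(2/35) = -0.239046

-0.239046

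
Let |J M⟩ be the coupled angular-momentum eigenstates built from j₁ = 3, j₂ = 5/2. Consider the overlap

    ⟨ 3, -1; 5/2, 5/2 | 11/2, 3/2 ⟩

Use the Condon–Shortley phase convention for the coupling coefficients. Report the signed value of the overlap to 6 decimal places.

+0.213201  (= +√(1/22))

√[12·0!6!5!/12! · 2!4!5!0!7!4!] = √(16588800/11)
  +(−1)^0/∏(0,0,4,5,2,0)! = 1/5760  (running 1/5760)
⟨..|..⟩ = √(16588800/11)·(1/5760) = +0.213201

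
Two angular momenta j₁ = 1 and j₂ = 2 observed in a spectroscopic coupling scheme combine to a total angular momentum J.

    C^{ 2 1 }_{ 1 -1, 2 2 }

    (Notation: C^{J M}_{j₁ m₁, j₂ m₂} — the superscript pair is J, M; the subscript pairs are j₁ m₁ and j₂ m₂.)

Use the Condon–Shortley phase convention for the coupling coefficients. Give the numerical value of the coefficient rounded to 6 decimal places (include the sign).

−√(1/3) = -0.577350

√[5·1!1!3!/6! · 0!2!4!0!3!1!] = √(12)
  +(−1)^1/∏(1,0,1,3,0,0)! = -1/6  (running -1/6)
⟨..|..⟩ = √(12)·(-1/6) = -0.577350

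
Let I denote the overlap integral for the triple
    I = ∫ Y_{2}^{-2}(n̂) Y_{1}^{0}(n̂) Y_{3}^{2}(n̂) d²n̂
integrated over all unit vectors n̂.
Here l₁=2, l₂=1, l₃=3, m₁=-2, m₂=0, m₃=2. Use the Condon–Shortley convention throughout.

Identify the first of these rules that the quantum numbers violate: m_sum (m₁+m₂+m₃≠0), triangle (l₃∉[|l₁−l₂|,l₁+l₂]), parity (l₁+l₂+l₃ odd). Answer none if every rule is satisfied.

none

m₁+m₂+m₃ = -2 + 0 + 2 = 0  ✓
triangle: |2−1|=1 ≤ l₃=3 ≤ 2+1=3  ✓
parity: l₁+l₂+l₃ = 6 is even  ✓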